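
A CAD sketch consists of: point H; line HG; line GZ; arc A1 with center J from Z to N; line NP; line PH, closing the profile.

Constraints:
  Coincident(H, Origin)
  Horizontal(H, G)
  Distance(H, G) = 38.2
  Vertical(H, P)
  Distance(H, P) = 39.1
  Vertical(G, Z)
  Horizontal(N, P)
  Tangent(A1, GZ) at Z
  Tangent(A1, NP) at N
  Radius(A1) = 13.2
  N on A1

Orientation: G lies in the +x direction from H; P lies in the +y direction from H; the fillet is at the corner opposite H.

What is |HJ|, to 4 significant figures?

36.00

H is at the origin; HG is horizontal with |HG| = 38.2 and G on the +x side, so G = (38.20, 0.000). H and P share the same x with |HP| = 39.1 and P on the +y side, so P = (0.000, 39.10). The virtual corner opposite H is at (38.20, 39.10). The tangent condition forces JZ to be normal to GZ and tangency of A1 to NP means the radius JN is perpendicular to NP, with radius 13.2, so the center J sits 13.2 in from both sides at J = (25.00, 25.90). Then |HJ| = |J − H| = 36.00.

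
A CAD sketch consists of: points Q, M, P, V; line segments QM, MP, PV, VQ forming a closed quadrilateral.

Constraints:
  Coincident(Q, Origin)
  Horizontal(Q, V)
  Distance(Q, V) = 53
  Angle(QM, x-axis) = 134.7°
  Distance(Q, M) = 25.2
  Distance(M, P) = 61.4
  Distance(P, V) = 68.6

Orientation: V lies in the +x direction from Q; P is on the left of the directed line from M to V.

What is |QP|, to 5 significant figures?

67.086

Q is at the origin; QV is horizontal with |QV| = 53.0 and V in +x, so V = (53.0, 0). QM runs at 134.7° with |QM| = 25.2, so M = (-17.726, 17.912). P is determined by |MP| = 61.4 and |PV| = 68.6 together: it lies at the intersection of circle(M, 61.4) and circle(V, 68.6). With |MV| = 72.959, the foot of the radical line on MV is 30.065 from M and the perpendicular offset is √(61.4² − 30.065²) = 53.536. Taking the left-of-MV solution: P = (24.563, 62.428).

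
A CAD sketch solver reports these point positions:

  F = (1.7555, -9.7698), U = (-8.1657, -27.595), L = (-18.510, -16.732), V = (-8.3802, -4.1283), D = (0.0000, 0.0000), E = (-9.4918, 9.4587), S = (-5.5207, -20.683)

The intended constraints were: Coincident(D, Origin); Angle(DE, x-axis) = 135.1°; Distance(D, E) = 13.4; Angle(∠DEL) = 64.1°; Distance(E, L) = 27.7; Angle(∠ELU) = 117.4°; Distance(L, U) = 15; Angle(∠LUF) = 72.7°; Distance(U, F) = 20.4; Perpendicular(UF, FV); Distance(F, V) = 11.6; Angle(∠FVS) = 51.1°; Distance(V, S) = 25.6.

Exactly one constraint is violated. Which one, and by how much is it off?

Distance(V, S) = 25.6 — off by 8.80.

D = (0.00, 0.00) ✓; DE at 135.1° ✓; |DE| = 13.40 ✓; ∠DEL = 64.10° ✓; |EL| = 27.70 ✓; ∠ELU = 117.4° ✓; |LU| = 15.00 ✓; ∠LUF = 72.70° ✓; |UF| = 20.40 ✓; ∠(UF, FV) = 90.00° ✓; |FV| = 11.60 ✓; ∠FVS = 51.10° ✓; |VS| = 16.80 ✗.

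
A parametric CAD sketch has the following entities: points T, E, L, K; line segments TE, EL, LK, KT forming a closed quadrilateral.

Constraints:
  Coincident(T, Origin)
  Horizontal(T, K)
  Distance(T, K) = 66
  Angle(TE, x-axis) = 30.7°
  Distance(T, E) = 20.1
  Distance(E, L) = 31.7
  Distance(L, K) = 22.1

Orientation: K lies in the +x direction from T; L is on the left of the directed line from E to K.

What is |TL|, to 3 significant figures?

50.7

Checks: |EL| = 31.70 ✓; |LK| = 22.10 ✓.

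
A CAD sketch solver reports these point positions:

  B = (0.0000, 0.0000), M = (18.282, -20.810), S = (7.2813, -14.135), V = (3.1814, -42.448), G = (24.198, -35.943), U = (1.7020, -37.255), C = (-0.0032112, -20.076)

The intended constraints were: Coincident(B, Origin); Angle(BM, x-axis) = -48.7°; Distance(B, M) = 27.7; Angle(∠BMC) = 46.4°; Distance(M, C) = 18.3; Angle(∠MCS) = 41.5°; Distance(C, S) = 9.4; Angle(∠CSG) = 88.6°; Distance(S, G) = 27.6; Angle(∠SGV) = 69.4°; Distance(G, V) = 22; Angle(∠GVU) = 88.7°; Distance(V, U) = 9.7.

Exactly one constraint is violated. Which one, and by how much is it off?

Distance(V, U) = 9.7 — off by 4.30.

B = (0.00, 0.00) ✓; BM at -48.70° ✓; |BM| = 27.70 ✓; ∠BMC = 46.40° ✓; |MC| = 18.30 ✓; ∠MCS = 41.50° ✓; |CS| = 9.400 ✓; ∠CSG = 88.60° ✓; |SG| = 27.60 ✓; ∠SGV = 69.40° ✓; |GV| = 22.00 ✓; ∠GVU = 88.70° ✓; |VU| = 5.400 ✗.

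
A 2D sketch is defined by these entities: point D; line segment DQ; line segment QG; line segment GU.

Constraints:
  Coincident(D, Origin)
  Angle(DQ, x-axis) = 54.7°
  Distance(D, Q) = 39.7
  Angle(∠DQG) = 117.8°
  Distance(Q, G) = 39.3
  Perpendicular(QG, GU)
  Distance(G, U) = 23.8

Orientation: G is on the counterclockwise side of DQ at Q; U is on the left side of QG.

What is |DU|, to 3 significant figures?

58.9

D is at the origin; DQ runs at 54.7° with length 39.7, so Q = 39.7·(cos 54.7°, sin 54.7°) = (22.9, 32.4). ∠DQG = 117.8°, so QG runs at 54.7° + (180° − 117.8°) = 117° from the x-axis; with |QG| = 39.3, G = Q + 39.3·(cos 117°, sin 117°) = (5.16, 67.4). The perpendicularity gives GU at right angles to QG; with |GU| = 23.8 on the left of QG, U = G + 23.8·(-0.892, -0.452) = (-16.1, 56.7). Then |DU| = |U − D| = 58.9.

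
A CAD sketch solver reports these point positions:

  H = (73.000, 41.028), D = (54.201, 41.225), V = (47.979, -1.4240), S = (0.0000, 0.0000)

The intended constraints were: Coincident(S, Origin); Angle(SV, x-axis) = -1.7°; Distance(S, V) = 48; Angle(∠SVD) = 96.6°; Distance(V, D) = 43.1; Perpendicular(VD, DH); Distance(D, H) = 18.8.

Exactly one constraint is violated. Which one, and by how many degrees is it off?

Perpendicular(VD, DH) — off by 7.70°.

S = (0.00, 0.00) ✓; SV at -1.700° ✓; |SV| = 48.00 ✓; ∠SVD = 96.60° ✓; |VD| = 43.10 ✓; ∠(VD, DH) = 82.30° ✗; |DH| = 18.80 ✓.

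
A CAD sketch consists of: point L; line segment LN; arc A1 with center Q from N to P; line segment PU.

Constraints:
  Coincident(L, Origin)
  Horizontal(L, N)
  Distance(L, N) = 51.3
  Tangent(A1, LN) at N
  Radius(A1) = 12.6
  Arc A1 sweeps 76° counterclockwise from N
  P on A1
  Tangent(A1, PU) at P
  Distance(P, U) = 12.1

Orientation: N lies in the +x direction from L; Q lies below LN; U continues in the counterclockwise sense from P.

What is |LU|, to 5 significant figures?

41.952

L is at the origin; L and N share the same y with |LN| = 51.3 and N on the +x side, so N = (51.300, 0.0000). A1 meets LN tangentially, so QN is at right angles to LN, so Q = N + (0, -12.6) = (51.300, -12.600). On A1, N sits at bearing 90° from Q; a 76° counterclockwise sweep puts P at bearing 166°, so P = Q + 12.6·(cos 166°, sin 166°) = (39.074, -9.5518). The tangent condition forces QP to be normal to PU, so PU runs along (−sin 166°, cos 166°); with |PU| = 12.1, U = (36.147, -21.292). Then |LU| = |U − L| = 41.952.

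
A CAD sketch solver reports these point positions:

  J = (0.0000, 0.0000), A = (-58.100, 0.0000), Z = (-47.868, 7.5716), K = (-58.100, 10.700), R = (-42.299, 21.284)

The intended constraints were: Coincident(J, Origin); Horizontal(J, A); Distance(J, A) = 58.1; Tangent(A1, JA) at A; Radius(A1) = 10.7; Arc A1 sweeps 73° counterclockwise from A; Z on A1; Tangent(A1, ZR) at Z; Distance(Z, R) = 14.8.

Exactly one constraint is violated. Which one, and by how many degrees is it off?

Tangent(A1, ZR) at Z — off by 5.10°.

J = (0.00, 0.00) ✓; J.y = 0.00, A.y = 0.00 ✓; |JA| = 58.10 ✓; ∠(KA, AJ) = 90.00° ✓; |KA| = 10.70 ✓; bearing(K→Z) − bearing(K→A) = 73.00° ✓; |KZ| = 10.70 ✓; ∠(KZ, ZR) = 95.10° ✗; |ZR| = 14.80 ✓.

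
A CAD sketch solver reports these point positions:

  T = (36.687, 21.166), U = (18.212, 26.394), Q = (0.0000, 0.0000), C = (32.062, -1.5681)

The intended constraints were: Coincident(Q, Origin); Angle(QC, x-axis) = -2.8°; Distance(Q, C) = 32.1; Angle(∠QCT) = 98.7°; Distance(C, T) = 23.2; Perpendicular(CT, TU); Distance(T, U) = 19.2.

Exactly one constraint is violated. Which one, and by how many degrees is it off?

Perpendicular(CT, TU) — off by 4.30°.

Q = (0.00, 0.00) ✓; QC at -2.800° ✓; |QC| = 32.10 ✓; ∠QCT = 98.70° ✓; |CT| = 23.20 ✓; ∠(CT, TU) = 85.70° ✗; |TU| = 19.20 ✓.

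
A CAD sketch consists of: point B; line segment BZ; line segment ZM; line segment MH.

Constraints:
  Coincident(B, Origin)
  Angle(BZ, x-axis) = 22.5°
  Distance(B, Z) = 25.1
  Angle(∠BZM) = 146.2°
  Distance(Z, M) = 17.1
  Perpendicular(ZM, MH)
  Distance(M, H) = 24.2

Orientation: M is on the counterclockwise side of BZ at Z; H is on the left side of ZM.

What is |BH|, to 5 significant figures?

39.314

B is at the origin; BZ runs at 22.5° with length 25.1, so Z = 25.1·(cos 22.5°, sin 22.5°) = (23.189, 9.6054). ∠BZM = 146.2°, so ZM runs at 22.5° + (180° − 146.2°) = 56.300° from the x-axis; with |ZM| = 17.1, M = Z + 17.1·(cos 56.300°, sin 56.300°) = (32.677, 23.832). ZM ⟂ MH; with |MH| = 24.2 on the left of ZM, H = M + 24.2·(-0.83195, 0.55484) = (12.544, 37.259). Then |BH| = |H − B| = 39.314.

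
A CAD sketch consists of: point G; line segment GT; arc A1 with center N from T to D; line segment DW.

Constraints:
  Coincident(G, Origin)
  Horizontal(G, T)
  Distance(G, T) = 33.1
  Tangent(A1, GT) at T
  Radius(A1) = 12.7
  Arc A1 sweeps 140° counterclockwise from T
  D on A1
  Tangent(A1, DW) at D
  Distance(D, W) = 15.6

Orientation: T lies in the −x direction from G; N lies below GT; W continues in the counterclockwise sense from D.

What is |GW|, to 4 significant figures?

43.73

G is at the origin; G and T share the same y with |GT| = 33.1 and T on the −x side, so T = (-33.10, 0.000). A1 meets GT tangentially, so NT is at right angles to GT, so N = T + (0, -12.7) = (-33.10, -12.70). On A1, T sits at bearing 90° from N; a 140° counterclockwise sweep puts D at bearing 230°, so D = N + 12.7·(cos 230°, sin 230°) = (-41.26, -22.43). The tangent condition forces ND to be normal to DW, so DW runs along (−sin 230°, cos 230°); with |DW| = 15.6, W = (-29.31, -32.46). Then |GW| = |W − G| = 43.73.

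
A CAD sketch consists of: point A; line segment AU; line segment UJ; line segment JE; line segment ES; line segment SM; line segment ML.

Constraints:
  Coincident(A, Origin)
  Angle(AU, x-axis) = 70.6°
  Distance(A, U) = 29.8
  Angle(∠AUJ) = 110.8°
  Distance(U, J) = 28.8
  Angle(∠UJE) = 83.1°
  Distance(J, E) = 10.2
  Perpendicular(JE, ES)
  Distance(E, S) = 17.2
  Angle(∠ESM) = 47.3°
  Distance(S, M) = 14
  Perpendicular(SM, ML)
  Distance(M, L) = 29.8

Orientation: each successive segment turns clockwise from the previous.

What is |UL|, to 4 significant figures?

45.92

A is at the origin; AU runs at 70.6° with length 29.8, so U = (9.898, 28.11). ∠AUJ = 110.8° gives UJ at 1.400° from the x-axis; with |UJ| = 28.8, J = (38.69, 28.81). ∠UJE = 83.1° gives JE at -95.50° from the x-axis; with |JE| = 10.2, E = (37.71, 18.66). The perpendicularity gives ES at right angles to JE, so ES runs at 174.5°; with |ES| = 17.2, S = (20.59, 20.31). ∠ESM = 47.3° gives SM at 41.80° from the x-axis; with |SM| = 14.0, M = (31.03, 29.64). SM is perpendicular to ML, so ML runs at -48.20°; with |ML| = 29.8, L = (50.89, 7.423). Then |UL| = |L − U| = 45.92.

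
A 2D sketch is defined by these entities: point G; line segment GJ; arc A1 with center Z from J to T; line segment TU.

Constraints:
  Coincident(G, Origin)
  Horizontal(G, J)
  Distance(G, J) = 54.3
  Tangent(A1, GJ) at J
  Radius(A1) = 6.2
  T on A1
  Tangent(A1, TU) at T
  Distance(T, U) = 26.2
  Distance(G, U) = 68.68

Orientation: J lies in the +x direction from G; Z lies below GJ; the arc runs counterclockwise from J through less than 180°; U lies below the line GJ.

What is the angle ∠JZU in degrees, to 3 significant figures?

167°

Checks: ∠(ZJ, JG) = 90.00° ✓; |ZT| = 6.200 ✓; ∠(ZT, TU) = 90.00° ✓; |TU| = 26.20 ✓; |GU| = 68.68 ✓.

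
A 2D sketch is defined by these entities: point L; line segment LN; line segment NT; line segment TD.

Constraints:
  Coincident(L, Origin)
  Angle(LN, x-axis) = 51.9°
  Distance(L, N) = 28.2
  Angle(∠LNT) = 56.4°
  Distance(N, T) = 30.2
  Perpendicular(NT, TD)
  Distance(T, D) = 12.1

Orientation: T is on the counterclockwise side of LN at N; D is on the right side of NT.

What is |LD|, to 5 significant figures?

38.465

∠LNT = 56.4°, so NT runs at 51.9° + (180° − 56.4°) = 175.50° from the x-axis; with |NT| = 30.2, T = N + 30.2·(cos 175.50°, sin 175.50°) = (-12.706, 24.561). NT is perpendicular to TD; with |TD| = 12.1 on the right of NT, D = T + 12.1·(0.078459, 0.99692) = (-11.757, 36.624). Then |LD| = |D − L| = 38.465.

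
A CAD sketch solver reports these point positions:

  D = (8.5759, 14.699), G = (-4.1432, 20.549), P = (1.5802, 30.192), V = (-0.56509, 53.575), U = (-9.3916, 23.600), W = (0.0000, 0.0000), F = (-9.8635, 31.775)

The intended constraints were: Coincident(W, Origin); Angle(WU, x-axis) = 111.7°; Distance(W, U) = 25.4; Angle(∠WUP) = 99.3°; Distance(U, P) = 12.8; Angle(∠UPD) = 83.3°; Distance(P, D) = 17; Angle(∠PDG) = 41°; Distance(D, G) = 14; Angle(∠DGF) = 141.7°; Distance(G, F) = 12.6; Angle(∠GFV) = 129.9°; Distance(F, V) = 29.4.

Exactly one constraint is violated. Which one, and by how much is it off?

Distance(F, V) = 29.4 — off by 5.70.

W = (0.00, 0.00) ✓; WU at 111.7° ✓; |WU| = 25.40 ✓; ∠WUP = 99.30° ✓; |UP| = 12.80 ✓; ∠UPD = 83.30° ✓; |PD| = 17.00 ✓; ∠PDG = 41.00° ✓; |DG| = 14.00 ✓; ∠DGF = 141.7° ✓; |GF| = 12.60 ✓; ∠GFV = 129.9° ✓; |FV| = 23.70 ✗.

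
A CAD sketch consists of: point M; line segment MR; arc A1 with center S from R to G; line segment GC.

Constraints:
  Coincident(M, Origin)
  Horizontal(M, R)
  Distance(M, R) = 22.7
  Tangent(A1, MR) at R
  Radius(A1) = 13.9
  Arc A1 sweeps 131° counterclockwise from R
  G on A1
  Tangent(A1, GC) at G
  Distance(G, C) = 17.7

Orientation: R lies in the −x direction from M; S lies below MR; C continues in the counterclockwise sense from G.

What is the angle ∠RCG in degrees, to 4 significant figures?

39.23°

M is at the origin; MR is horizontal with |MR| = 22.7 and R on the −x side, so R = (-22.70, 0.000). A1 meets MR tangentially, so SR is at right angles to MR, so S = R + (0, -13.9) = (-22.70, -13.90). On A1, R sits at bearing 90° from S; a 131° counterclockwise sweep puts G at bearing 221°, so G = S + 13.9·(cos 221°, sin 221°) = (-33.19, -23.02). The tangent condition forces SG to be normal to GC, so GC runs along (−sin 221°, cos 221°); with |GC| = 17.7, C = (-21.58, -36.38). Then cos ∠RCG = CR·CG / (|CR||CG|), giving 39.23°.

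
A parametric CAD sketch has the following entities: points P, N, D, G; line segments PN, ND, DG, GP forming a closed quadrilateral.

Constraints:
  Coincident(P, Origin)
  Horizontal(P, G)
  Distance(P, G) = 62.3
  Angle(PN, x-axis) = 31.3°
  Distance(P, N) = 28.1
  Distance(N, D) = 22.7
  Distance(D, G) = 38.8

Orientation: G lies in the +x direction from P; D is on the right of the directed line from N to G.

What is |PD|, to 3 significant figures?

25.7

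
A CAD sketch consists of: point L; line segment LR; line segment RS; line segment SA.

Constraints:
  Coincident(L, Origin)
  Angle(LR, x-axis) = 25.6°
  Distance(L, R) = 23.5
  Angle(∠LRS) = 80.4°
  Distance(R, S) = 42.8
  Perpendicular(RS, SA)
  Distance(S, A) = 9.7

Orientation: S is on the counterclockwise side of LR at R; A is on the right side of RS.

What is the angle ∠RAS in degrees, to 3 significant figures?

77.2°

∠LRS = 80.4°, so RS runs at 25.6° + (180° − 80.4°) = 125° from the x-axis; with |RS| = 42.8, S = R + 42.8·(cos 125°, sin 125°) = (-3.48, 45.1). The perpendicularity gives SA at right angles to RS; with |SA| = 9.7 on the right of RS, A = S + 9.7·(0.817, 0.576) = (4.45, 50.7). Then cos ∠RAS = AR·AS / (|AR||AS|), giving 77.2°.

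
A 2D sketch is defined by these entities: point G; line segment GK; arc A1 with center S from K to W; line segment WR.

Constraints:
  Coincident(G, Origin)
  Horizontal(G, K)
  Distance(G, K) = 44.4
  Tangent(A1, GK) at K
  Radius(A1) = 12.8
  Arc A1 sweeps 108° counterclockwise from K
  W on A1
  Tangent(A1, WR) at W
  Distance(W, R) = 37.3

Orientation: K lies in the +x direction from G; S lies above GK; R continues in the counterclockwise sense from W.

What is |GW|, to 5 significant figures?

59.003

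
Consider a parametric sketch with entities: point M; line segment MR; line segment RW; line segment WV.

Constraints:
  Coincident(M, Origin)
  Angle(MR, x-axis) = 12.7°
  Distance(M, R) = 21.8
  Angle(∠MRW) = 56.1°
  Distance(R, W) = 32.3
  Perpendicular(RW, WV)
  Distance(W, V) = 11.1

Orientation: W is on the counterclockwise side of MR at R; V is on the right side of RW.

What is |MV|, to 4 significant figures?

35.47

M is at the origin; MR runs at 12.7° with length 21.8, so R = 21.8·(cos 12.7°, sin 12.7°) = (21.27, 4.793). ∠MRW = 56.1°, so RW runs at 12.7° + (180° − 56.1°) = 136.6° from the x-axis; with |RW| = 32.3, W = R + 32.3·(cos 136.6°, sin 136.6°) = (-2.202, 26.99). RW is perpendicular to WV; with |WV| = 11.1 on the right of RW, V = W + 11.1·(0.6871, 0.7266) = (5.425, 35.05). Then |MV| = |V − M| = 35.47.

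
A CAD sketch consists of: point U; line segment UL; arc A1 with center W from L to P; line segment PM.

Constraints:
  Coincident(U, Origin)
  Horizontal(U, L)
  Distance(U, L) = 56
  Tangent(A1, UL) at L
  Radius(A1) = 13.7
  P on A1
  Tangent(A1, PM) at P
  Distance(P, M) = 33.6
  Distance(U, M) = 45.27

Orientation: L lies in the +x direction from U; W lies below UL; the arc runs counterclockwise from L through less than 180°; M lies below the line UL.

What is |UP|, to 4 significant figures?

44.65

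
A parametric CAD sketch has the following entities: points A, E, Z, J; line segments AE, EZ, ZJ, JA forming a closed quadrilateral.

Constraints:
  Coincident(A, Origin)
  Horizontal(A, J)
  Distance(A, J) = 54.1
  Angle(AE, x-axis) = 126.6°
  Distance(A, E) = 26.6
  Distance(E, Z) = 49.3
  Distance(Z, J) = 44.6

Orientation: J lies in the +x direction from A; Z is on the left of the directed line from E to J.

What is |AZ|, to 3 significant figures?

48.7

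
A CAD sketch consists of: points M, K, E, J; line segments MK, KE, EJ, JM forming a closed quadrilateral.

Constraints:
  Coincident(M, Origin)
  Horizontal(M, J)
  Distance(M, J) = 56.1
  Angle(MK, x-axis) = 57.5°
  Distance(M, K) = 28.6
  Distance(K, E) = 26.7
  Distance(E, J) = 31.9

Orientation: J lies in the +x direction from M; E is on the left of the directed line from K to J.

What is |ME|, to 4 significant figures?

50.50

M is at the origin; MJ is horizontal with |MJ| = 56.1 and J in +x, so J = (56.1, 0). MK runs at 57.5° with |MK| = 28.6, so K = (15.37, 24.12). E is determined by |KE| = 26.7 and |EJ| = 31.9 together: it lies at the intersection of circle(K, 26.7) and circle(J, 31.9). With |KJ| = 47.34, the foot of the radical line on KJ is 20.45 from K and the perpendicular offset is √(26.7² − 20.45²) = 17.16. Taking the left-of-KJ solution: E = (41.71, 28.47).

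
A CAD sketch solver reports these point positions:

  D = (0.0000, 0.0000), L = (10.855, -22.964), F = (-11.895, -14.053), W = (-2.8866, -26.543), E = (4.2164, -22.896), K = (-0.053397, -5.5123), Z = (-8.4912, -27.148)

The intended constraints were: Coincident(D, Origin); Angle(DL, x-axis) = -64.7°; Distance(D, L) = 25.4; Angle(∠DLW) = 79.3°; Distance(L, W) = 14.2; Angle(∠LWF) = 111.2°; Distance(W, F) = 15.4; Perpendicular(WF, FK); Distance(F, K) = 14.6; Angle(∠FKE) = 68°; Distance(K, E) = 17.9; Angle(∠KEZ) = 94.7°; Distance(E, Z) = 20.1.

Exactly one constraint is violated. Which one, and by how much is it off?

Distance(E, Z) = 20.1 — off by 6.70.

D = (0.00, 0.00) ✓; DL at -64.70° ✓; |DL| = 25.40 ✓; ∠DLW = 79.30° ✓; |LW| = 14.20 ✓; ∠LWF = 111.2° ✓; |WF| = 15.40 ✓; ∠(WF, FK) = 90.00° ✓; |FK| = 14.60 ✓; ∠FKE = 68.00° ✓; |KE| = 17.90 ✓; ∠KEZ = 94.70° ✓; |EZ| = 13.40 ✗.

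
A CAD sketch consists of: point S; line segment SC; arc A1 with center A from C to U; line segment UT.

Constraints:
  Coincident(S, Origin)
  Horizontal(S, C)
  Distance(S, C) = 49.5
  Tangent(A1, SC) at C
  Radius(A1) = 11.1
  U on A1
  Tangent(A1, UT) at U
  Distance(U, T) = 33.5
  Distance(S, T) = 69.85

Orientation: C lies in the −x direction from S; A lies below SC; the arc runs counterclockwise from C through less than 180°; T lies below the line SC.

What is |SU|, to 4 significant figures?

61.83

Checks: ∠(AC, CS) = 90.00° ✓; |AU| = 11.10 ✓; ∠(AU, UT) = 90.00° ✓; |UT| = 33.50 ✓; |ST| = 69.85 ✓.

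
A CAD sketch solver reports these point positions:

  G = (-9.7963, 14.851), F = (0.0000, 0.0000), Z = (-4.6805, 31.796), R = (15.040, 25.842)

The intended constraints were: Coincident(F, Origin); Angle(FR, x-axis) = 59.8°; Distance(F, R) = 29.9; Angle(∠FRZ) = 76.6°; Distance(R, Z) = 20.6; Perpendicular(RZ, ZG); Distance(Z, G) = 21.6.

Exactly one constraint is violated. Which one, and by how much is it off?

Distance(Z, G) = 21.6 — off by 3.90.

F = (0.00, 0.00) ✓; FR at 59.80° ✓; |FR| = 29.90 ✓; ∠FRZ = 76.60° ✓; |RZ| = 20.60 ✓; ∠(RZ, ZG) = 90.00° ✓; |ZG| = 17.70 ✗.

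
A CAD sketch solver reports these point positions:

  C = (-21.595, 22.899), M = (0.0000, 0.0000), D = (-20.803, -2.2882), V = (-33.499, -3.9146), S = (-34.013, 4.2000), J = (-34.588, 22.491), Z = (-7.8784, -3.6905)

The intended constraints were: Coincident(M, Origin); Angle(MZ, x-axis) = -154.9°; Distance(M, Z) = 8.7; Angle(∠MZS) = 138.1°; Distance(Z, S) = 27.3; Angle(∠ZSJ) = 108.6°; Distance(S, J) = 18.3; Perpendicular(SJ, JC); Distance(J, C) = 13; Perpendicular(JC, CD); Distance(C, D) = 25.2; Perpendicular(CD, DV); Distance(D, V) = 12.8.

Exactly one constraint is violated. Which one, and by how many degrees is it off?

Perpendicular(CD, DV) — off by 5.50°.

M = (0.00, 0.00) ✓; MZ at -154.9° ✓; |MZ| = 8.700 ✓; ∠MZS = 138.1° ✓; |ZS| = 27.30 ✓; ∠ZSJ = 108.6° ✓; |SJ| = 18.30 ✓; ∠(SJ, JC) = 90.00° ✓; |JC| = 13.00 ✓; ∠(JC, CD) = 90.00° ✓; |CD| = 25.20 ✓; ∠(CD, DV) = 84.50° ✗; |DV| = 12.80 ✓.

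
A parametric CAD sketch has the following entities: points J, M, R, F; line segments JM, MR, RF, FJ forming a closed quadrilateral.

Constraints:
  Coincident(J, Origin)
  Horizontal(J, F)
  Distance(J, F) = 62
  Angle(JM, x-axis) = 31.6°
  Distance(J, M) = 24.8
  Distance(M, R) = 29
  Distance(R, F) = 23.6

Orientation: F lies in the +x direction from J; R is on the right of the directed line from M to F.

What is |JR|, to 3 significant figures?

41.1

J is at the origin; JF is horizontal with |JF| = 62.0 and F in +x, so F = (62.0, 0). JM runs at 31.6° with |JM| = 24.8, so M = (21.1, 13.0). R is determined by |MR| = 29.0 and |RF| = 23.6 together: it lies at the intersection of circle(M, 29.0) and circle(F, 23.6). With |MF| = 42.9, the foot of the radical line on MF is 24.8 from M and the perpendicular offset is √(29.0² − 24.8²) = 15.1. Taking the right-of-MF solution: R = (40.1, -8.90).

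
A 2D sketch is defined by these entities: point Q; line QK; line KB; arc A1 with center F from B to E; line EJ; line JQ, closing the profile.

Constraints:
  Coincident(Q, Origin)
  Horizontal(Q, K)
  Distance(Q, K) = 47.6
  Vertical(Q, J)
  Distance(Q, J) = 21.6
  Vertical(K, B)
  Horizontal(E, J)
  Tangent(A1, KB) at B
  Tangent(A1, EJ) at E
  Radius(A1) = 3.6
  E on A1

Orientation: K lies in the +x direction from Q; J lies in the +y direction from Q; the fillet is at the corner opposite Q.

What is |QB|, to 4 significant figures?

50.89

Q is at the origin; QK is horizontal with |QK| = 47.6 and K on the +x side, so K = (47.60, 0.000). Q and J share the same x with |QJ| = 21.6 and J on the +y side, so J = (0.000, 21.60). The virtual corner opposite Q is at (47.60, 21.60). Since A1 is tangent to KB there, FB ⟂ KB and A1 meets EJ tangentially, so FE is at right angles to EJ, with radius 3.6, so the center F sits 3.6 in from both sides at F = (44.00, 18.00). That places the tangent points at B = (47.60, 18.00) on KB and E = (44.00, 21.60) on EJ. Then |QB| = |B − Q| = 50.89.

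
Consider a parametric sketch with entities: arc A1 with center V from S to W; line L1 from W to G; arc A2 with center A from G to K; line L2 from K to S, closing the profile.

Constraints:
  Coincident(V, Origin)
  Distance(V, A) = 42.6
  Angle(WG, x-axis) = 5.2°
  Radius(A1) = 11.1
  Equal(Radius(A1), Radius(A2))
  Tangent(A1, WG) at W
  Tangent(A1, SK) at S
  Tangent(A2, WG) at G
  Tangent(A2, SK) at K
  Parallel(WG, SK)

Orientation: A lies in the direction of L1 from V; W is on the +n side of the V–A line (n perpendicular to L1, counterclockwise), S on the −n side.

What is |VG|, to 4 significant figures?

44.02

The slot axis is L1's direction at 5.2°, so u = (cos 5.2°, sin 5.2°) = (0.9959, 0.09063) and n = (−sin 5.2°, cos 5.2°) = (-0.09063, 0.9959). V is at the origin and A lies 42.6 along u from V, so A = 42.6·u = (42.42, 3.861). Tangency of A1 to both parallel lines with radius 11.1 puts W and S at V ± 11.1·n: W = (-1.006, 11.05), S = (1.006, -11.05). Equal radii place G and K the same way about A: G = A + 11.1·n = (41.42, 14.92), K = A − 11.1·n = (43.43, -7.193). Then |VG| = |G − V| = 44.02.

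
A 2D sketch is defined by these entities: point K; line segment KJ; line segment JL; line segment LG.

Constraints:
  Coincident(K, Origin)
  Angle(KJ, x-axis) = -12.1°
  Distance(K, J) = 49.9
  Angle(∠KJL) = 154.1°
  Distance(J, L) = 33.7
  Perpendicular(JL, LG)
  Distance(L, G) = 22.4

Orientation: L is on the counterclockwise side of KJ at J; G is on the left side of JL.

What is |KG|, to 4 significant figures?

78.59

K is at the origin; KJ runs at -12.1° with length 49.9, so J = 49.9·(cos -12.1°, sin -12.1°) = (48.79, -10.46). ∠KJL = 154.1°, so JL runs at -12.1° + (180° − 154.1°) = 13.80° from the x-axis; with |JL| = 33.7, L = J + 33.7·(cos 13.80°, sin 13.80°) = (81.52, -2.421). JL is perpendicular to LG; with |LG| = 22.4 on the left of JL, G = L + 22.4·(-0.2385, 0.9711) = (76.18, 19.33). Then |KG| = |G − K| = 78.59.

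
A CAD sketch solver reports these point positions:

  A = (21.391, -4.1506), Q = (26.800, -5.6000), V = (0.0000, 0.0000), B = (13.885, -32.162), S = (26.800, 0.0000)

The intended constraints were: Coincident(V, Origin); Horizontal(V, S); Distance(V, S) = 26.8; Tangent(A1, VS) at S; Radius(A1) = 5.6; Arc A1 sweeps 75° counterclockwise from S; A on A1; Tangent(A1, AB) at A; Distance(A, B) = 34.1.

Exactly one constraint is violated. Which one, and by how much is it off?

Distance(A, B) = 34.1 — off by 5.10.

V = (0.00, 0.00) ✓; V.y = 0.00, S.y = 0.00 ✓; |VS| = 26.80 ✓; ∠(QS, SV) = 90.00° ✓; |QS| = 5.600 ✓; bearing(Q→A) − bearing(Q→S) = 75.00° ✓; |QA| = 5.600 ✓; ∠(QA, AB) = 90.00° ✓; |AB| = 29.00 ✗.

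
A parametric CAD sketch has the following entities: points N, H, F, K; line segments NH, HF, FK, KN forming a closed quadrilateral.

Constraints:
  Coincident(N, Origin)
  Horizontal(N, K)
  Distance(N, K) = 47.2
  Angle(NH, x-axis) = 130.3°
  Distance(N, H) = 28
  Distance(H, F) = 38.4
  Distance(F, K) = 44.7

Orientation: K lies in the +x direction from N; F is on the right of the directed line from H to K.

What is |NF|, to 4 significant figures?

10.90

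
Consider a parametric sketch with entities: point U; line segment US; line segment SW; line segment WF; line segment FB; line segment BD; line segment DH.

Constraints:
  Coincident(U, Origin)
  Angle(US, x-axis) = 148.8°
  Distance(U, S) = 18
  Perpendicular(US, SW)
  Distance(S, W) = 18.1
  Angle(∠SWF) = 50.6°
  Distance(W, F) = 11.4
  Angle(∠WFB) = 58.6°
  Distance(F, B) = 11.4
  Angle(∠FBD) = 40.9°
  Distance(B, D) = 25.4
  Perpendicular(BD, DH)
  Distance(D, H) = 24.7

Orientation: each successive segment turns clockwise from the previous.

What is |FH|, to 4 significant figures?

24.06

U is at the origin; US runs at 148.8° with length 18.0, so S = (-15.40, 9.324). US ⟂ SW, so SW runs at 58.80°; with |SW| = 18.1, W = (-6.020, 24.81). ∠SWF = 50.6° gives WF at -70.60° from the x-axis; with |WF| = 11.4, F = (-2.234, 14.05). ∠WFB = 58.6° gives FB at 168.0° from the x-axis; with |FB| = 11.4, B = (-13.38, 16.42). ∠FBD = 40.9° gives BD at 28.90° from the x-axis; with |BD| = 25.4, D = (8.852, 28.70). The perpendicularity gives DH at right angles to BD, so DH runs at -61.10°; with |DH| = 24.7, H = (20.79, 7.075). Then |FH| = |H − F| = 24.06.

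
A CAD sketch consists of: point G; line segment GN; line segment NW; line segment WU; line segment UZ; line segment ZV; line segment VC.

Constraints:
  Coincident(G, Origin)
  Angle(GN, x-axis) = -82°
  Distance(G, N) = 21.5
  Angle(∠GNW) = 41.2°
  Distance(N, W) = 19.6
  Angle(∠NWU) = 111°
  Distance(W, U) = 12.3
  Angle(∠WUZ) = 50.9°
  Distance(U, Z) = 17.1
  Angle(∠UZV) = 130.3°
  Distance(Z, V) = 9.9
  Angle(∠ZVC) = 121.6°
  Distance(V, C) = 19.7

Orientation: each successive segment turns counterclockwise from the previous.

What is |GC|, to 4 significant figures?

33.06

∠UZV = 130.3° gives ZV at -55.40° from the x-axis; with |ZV| = 9.9, V = (7.697, -19.57). ∠ZVC = 121.6° gives VC at 3.000° from the x-axis; with |VC| = 19.7, C = (27.37, -18.54). Then |GC| = |C − G| = 33.06.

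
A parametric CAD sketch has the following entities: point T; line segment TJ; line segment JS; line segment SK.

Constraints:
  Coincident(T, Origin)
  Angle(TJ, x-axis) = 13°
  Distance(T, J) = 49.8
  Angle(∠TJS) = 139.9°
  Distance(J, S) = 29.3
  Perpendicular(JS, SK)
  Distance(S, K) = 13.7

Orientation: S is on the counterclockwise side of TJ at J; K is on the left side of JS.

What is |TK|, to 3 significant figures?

69.9

∠TJS = 139.9°, so JS runs at 13.0° + (180° − 139.9°) = 53.1° from the x-axis; with |JS| = 29.3, S = J + 29.3·(cos 53.1°, sin 53.1°) = (66.1, 34.6). JS is perpendicular to SK; with |SK| = 13.7 on the left of JS, K = S + 13.7·(-0.800, 0.600) = (55.2, 42.9). Then |TK| = |K − T| = 69.9.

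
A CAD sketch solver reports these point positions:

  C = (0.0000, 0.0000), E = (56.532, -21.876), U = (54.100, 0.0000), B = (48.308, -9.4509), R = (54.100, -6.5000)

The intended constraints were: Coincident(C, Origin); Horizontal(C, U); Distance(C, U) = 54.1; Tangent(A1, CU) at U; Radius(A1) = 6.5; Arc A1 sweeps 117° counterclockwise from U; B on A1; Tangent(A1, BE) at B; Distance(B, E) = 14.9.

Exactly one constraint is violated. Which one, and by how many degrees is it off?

Tangent(A1, BE) at B — off by 6.50°.

C = (0.00, 0.00) ✓; C.y = 0.00, U.y = 0.00 ✓; |CU| = 54.10 ✓; ∠(RU, UC) = 90.00° ✓; |RU| = 6.500 ✓; bearing(R→B) − bearing(R→U) = 117.0° ✓; |RB| = 6.500 ✓; ∠(RB, BE) = 83.50° ✗; |BE| = 14.90 ✓.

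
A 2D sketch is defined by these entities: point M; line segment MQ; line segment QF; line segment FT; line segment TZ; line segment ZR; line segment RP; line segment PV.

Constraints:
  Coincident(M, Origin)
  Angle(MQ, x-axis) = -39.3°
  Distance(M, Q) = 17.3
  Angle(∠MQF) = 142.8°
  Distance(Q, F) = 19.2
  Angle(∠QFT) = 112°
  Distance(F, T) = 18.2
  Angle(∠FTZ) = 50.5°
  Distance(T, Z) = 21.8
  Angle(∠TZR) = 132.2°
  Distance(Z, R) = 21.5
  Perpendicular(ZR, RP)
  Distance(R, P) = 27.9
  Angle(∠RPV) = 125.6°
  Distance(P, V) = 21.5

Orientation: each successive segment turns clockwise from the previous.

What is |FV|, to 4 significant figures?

23.41

The perpendicularity gives RP at right angles to ZR, so RP runs at -51.80°; with |RP| = 27.9, P = (38.72, -27.08). ∠RPV = 125.6° gives PV at -106.2° from the x-axis; with |PV| = 21.5, V = (32.72, -47.72). Then |FV| = |V − F| = 23.41.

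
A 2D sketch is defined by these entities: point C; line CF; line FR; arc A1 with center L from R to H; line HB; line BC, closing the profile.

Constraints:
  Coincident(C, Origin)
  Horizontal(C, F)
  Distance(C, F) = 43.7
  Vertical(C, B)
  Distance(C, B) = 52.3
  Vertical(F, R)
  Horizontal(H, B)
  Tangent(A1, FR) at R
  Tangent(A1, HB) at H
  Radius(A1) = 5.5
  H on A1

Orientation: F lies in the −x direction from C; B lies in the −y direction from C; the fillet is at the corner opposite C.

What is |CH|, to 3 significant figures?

64.8

C is at the origin; C and F share the same y with |CF| = 43.7 and F on the −x side, so F = (-43.7, 0.00). CB is vertical with |CB| = 52.3 and B on the −y side, so B = (0.00, -52.3). The virtual corner opposite C is at (-43.7, -52.3). Tangency of A1 to FR means the radius LR is perpendicular to FR and A1 meets HB tangentially, so LH is at right angles to HB, with radius 5.5, so the center L sits 5.5 in from both sides at L = (-38.2, -46.8). That places the tangent points at R = (-43.7, -46.8) on FR and H = (-38.2, -52.3) on HB. Then |CH| = |H − C| = 64.8.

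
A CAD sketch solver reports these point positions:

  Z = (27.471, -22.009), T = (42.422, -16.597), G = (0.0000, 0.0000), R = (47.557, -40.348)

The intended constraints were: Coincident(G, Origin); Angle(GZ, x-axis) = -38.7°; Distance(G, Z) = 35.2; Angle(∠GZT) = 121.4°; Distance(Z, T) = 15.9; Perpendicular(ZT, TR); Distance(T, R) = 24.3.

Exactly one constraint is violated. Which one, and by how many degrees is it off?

Perpendicular(ZT, TR) — off by 7.70°.

G = (0.00, 0.00) ✓; GZ at -38.70° ✓; |GZ| = 35.20 ✓; ∠GZT = 121.4° ✓; |ZT| = 15.90 ✓; ∠(ZT, TR) = 97.70° ✗; |TR| = 24.30 ✓.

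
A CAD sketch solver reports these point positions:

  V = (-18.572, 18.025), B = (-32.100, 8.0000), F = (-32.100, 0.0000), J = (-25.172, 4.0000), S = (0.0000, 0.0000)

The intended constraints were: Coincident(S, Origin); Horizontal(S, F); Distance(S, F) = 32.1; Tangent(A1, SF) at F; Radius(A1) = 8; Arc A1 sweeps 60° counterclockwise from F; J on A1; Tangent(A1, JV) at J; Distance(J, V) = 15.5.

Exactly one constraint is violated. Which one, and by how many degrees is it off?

Tangent(A1, JV) at J — off by 4.80°.

S = (0.00, 0.00) ✓; S.y = 0.00, F.y = 0.00 ✓; |SF| = 32.10 ✓; ∠(BF, FS) = 90.00° ✓; |BF| = 8.000 ✓; bearing(B→J) − bearing(B→F) = 60.00° ✓; |BJ| = 8.000 ✓; ∠(BJ, JV) = 85.20° ✗; |JV| = 15.50 ✓.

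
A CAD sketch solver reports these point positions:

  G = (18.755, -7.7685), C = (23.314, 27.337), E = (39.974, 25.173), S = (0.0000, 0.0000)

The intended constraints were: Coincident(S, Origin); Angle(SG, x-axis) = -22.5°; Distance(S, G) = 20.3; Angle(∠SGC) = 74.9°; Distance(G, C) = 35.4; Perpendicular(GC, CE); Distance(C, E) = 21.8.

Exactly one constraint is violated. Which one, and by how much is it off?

Distance(C, E) = 21.8 — off by 5.00.

S = (0.00, 0.00) ✓; SG at -22.50° ✓; |SG| = 20.30 ✓; ∠SGC = 74.90° ✓; |GC| = 35.40 ✓; ∠(GC, CE) = 90.00° ✓; |CE| = 16.80 ✗.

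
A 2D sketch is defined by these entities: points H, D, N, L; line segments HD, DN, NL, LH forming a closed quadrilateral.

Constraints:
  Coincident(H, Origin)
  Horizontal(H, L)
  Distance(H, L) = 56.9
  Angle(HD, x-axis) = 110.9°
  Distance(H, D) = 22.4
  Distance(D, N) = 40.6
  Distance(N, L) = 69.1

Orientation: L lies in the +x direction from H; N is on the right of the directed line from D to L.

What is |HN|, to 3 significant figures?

21.8

Checks: |DN| = 40.60 ✓; |NL| = 69.10 ✓.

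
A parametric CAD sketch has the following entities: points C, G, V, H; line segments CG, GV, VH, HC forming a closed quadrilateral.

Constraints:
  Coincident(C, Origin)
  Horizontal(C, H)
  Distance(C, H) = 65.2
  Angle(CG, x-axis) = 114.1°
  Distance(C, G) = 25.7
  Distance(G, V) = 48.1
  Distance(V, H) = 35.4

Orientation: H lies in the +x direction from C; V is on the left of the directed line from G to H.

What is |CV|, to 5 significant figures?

43.630

Checks: |GV| = 48.10 ✓; |VH| = 35.40 ✓.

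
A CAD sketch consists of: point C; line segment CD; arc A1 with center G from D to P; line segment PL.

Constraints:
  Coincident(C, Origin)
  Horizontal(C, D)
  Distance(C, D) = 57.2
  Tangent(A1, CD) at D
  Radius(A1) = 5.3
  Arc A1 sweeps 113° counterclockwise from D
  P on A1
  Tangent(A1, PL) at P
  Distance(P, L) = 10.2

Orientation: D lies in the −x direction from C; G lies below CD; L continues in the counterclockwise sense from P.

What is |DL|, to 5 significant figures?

16.784

C is at the origin; C and D share the same y with |CD| = 57.2 and D on the −x side, so D = (-57.200, 0.0000). Since A1 is tangent to CD there, GD ⟂ CD, so G = D + (0, -5.3) = (-57.200, -5.3000). On A1, D sits at bearing 90° from G; a 113° counterclockwise sweep puts P at bearing 203°, so P = G + 5.3·(cos 203°, sin 203°) = (-62.079, -7.3709). A1 meets PL tangentially, so GP is at right angles to PL, so PL runs along (−sin 203°, cos 203°); with |PL| = 10.2, L = (-58.093, -16.760). Then |DL| = |L − D| = 16.784.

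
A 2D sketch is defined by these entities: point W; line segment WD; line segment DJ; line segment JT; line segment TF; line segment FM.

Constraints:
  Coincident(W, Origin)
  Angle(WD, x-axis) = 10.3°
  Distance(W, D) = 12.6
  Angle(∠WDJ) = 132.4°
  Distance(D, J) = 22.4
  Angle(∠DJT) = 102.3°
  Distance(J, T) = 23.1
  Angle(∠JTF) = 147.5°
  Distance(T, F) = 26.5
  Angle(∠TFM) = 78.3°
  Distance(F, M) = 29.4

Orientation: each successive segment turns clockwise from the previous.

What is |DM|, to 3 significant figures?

32.6

W is at the origin; WD runs at 10.3° with length 12.6, so D = (12.4, 2.25). ∠WDJ = 132.4° gives DJ at -37.3° from the x-axis; with |DJ| = 22.4, J = (30.2, -11.3). ∠DJT = 102.3° gives JT at -115° from the x-axis; with |JT| = 23.1, T = (20.5, -32.3). ∠JTF = 147.5° gives TF at -148° from the x-axis; with |TF| = 26.5, F = (-1.90, -46.5). ∠TFM = 78.3° gives FM at 111° from the x-axis; with |FM| = 29.4, M = (-12.3, -19.0). Then |DM| = |M − D| = 32.6.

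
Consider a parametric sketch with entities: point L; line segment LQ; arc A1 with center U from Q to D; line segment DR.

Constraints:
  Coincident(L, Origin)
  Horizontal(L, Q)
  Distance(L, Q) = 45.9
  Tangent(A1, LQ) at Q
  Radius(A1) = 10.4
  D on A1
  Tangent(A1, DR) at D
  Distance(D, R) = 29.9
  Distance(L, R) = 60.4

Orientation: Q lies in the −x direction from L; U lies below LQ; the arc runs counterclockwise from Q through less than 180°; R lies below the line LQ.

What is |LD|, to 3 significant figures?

57.3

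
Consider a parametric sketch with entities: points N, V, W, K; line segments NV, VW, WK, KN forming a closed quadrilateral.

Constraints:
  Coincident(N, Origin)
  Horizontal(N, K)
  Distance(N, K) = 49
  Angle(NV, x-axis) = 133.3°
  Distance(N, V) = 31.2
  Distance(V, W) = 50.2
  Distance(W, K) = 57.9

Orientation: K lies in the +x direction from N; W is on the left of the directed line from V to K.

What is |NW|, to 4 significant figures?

54.39

N is at the origin; NK is horizontal with |NK| = 49.0 and K in +x, so K = (49.0, 0). NV runs at 133.3° with |NV| = 31.2, so V = (-21.40, 22.71). W is determined by |VW| = 50.2 and |WK| = 57.9 together: it lies at the intersection of circle(V, 50.2) and circle(K, 57.9). With |VK| = 73.97, the foot of the radical line on VK is 31.36 from V and the perpendicular offset is √(50.2² − 31.36²) = 39.20. Taking the left-of-VK solution: W = (20.48, 50.39).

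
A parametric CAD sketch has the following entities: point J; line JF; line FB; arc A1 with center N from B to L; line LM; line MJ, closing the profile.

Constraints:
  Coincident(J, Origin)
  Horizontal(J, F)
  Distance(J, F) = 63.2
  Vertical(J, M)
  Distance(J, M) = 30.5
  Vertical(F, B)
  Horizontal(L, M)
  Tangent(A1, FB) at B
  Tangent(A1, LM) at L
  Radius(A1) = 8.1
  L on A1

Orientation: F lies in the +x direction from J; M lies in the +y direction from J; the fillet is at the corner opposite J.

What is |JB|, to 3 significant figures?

67.1

J is at the origin; JF is horizontal with |JF| = 63.2 and F on the +x side, so F = (63.2, 0.00). JM is vertical with |JM| = 30.5 and M on the +y side, so M = (0.00, 30.5). The virtual corner opposite J is at (63.2, 30.5). Since A1 is tangent to FB there, NB ⟂ FB and since A1 is tangent to LM there, NL ⟂ LM, with radius 8.1, so the center N sits 8.1 in from both sides at N = (55.1, 22.4). That places the tangent points at B = (63.2, 22.4) on FB and L = (55.1, 30.5) on LM. Then |JB| = |B − J| = 67.1.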